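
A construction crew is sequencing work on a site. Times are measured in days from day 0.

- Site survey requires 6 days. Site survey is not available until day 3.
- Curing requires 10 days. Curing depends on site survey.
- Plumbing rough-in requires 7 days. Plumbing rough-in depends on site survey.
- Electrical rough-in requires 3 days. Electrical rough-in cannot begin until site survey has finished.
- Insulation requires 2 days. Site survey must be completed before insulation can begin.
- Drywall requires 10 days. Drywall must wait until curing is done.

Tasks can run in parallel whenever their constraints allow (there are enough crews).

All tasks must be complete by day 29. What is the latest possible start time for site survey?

Drywall must finish by day 29; it takes 10 days, so it must start by 29 − 10 = day 19.
Curing has to be done before drywall (must start by day 19). That means finishing by day 19, i.e. starting by 19 − 10 = day 9.
To finish by day 29, plumbing rough-in (duration 7) must start no later than day 22.
Nothing follows electrical rough-in; the deadline of day 29 is its only limit. It must start by 29 − 3 = day 26.
To finish by day 29, insulation (duration 2) must start no later than day 27.
Site survey must finish in time for curing (must start by day 9); plumbing rough-in (must start by day 22); electrical rough-in (must start by day 26); insulation (must start by day 27). The tightest is day 9, so site survey must start by 9 − 6 = day 3.

3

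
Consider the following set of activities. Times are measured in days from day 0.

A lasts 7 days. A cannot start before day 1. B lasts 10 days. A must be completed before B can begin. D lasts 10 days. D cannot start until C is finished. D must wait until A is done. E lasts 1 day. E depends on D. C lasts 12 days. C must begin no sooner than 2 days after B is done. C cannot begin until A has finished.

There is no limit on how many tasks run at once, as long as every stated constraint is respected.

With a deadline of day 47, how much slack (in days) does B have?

4

A cannot begin until its own release at day 1. It runs from day 1 to 1 + 7 = day 8.
B cannot begin until A (finishes day 8). It runs from day 8 to 8 + 10 = day 18.

Working backward from the deadline:
To finish by day 47, E (duration 1) must start no later than day 46.
D feeds into E (must start by day 46); so D must finish by day 46 and therefore start by day 36.
C has to be done before D (must start by day 36). That means finishing by day 36, i.e. starting by 36 − 12 = day 24.
B must finish before C (must start by day 24, minus 2-day gap → day 22). With a 10-day duration, B must start by 22 − 10 = day 12.
So B can start as early as day 8 and as late as day 12, giving 12 − 8 = 4 days of slack.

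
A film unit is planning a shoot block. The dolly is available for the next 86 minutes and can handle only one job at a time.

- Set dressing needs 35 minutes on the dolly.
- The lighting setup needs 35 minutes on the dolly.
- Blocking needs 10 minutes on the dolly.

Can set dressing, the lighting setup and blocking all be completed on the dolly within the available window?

Running back to back, the jobs need 35 + 35 + 10 = 80 minutes on the dolly.
Since 80 ≤ 86, they fit within the window.

Yes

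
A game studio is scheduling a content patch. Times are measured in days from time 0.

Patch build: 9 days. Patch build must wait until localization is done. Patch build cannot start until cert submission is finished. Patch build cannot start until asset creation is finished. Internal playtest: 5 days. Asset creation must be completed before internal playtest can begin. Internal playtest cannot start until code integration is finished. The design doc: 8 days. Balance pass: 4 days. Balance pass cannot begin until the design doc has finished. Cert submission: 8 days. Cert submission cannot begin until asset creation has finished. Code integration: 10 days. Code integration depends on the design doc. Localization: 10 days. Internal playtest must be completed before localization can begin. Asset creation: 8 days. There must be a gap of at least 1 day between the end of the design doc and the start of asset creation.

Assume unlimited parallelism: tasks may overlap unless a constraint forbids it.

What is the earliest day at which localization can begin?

The design doc has no prerequisites, so it starts at day 0 and finishes at day 8.
After the design doc (finishes day 8), code integration can start at day 8 and finishes at day 18.
Asset creation waits on the design doc (finishes day 8, plus 1-day gap → day 9), so it starts at day 9 and finishes at 9 + 8 = day 17.
Internal playtest cannot start until asset creation (finishes day 17); code integration (finishes day 18). The controlling bound is day 18, so internal playtest finishes at 18 + 5 = day 23.
Localization waits on internal playtest (finishes day 23), so the earliest it can start is day 23.

23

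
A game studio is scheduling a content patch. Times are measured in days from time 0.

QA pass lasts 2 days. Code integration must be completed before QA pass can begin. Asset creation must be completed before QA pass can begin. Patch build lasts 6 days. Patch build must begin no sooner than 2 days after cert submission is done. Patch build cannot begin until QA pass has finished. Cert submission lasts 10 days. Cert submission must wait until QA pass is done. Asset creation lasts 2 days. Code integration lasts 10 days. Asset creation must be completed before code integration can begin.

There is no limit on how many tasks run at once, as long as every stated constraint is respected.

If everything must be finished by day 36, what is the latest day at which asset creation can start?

4

Patch build has no dependents, so it just needs to finish by day 36. Starting by 36 − 6 = day 30 achieves that.
Cert submission feeds into patch build (must start by day 30, minus 2-day gap → day 28); so cert submission must finish by day 28 and therefore start by day 18.
QA pass has several dependents: cert submission (must start by day 18); patch build (must start by day 30). The earliest of those limits is day 18, so QA pass must start by 18 − 2 = day 16.
Since QA pass (must start by day 16) depends on it, code integration must finish by day 16. Backing off its 10-day duration gives a latest start of day 6.
Asset creation feeds code integration (must start by day 6); QA pass (must start by day 16). Taking the minimum, asset creation must finish by day 6 and start by 6 − 2 = day 4.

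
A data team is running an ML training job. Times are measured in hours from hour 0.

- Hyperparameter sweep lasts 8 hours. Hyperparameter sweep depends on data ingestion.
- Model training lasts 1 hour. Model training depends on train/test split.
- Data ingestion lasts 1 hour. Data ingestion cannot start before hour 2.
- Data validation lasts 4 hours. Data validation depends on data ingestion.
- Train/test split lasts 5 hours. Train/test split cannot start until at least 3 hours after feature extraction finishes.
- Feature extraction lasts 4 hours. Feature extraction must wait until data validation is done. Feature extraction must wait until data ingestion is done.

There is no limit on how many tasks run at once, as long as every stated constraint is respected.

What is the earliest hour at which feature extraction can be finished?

11

Data ingestion waits on its own release at hour 2, so it starts at hour 2 and finishes at 2 + 1 = hour 3.
Data validation cannot begin until data ingestion (finishes hour 3). It runs from hour 3 to 3 + 4 = hour 7.
Feature extraction has to wait for data validation (finishes hour 7); data ingestion (finishes hour 3). The latest of these is hour 7, so feature extraction runs hour 7 to 7 + 4 = hour 11.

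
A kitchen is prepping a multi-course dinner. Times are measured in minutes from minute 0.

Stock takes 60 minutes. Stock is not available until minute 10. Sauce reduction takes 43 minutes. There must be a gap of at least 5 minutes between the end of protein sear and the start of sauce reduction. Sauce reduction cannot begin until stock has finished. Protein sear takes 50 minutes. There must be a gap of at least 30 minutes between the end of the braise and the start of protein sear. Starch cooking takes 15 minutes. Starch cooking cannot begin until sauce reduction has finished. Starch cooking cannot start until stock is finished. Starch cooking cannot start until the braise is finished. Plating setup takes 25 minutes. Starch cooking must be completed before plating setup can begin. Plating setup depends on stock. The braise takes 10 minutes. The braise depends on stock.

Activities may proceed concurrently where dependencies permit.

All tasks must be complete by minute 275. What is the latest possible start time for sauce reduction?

Plating setup has no dependents, so it just needs to finish by minute 275. Starting by 275 − 25 = minute 250 achieves that.
Since plating setup (must start by minute 250) depends on it, starch cooking must finish by minute 250. Backing off its 15-minute duration gives a latest start of minute 235.
Since starch cooking (must start by minute 235) depends on it, sauce reduction must finish by minute 235. Backing off its 43-minute duration gives a latest start of minute 192.

192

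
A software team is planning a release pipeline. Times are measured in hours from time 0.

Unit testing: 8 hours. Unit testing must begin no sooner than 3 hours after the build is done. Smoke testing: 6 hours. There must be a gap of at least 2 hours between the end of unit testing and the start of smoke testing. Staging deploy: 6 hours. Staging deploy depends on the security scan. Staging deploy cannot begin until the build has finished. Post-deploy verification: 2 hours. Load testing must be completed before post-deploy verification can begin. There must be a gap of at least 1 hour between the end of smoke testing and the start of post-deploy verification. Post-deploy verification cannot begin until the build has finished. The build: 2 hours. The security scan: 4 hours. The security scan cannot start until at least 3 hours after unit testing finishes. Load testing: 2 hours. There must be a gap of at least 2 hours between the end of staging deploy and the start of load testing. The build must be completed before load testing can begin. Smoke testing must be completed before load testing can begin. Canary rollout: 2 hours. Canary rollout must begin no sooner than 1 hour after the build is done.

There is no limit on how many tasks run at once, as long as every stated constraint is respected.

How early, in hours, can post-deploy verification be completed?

32

The build has no prerequisites, so it starts at hour 0 and finishes at hour 2.
After the build (finishes hour 2, plus 3-hour gap → hour 5), unit testing can start at hour 5 and finishes at hour 13.
After unit testing (finishes hour 13, plus 2-hour gap → hour 15), smoke testing can start at hour 15 and finishes at hour 21.
The security scan cannot begin until unit testing (finishes hour 13, plus 3-hour gap → hour 16). It runs from hour 16 to 16 + 4 = hour 20.
Staging deploy cannot start until the security scan (finishes hour 20); the build (finishes hour 2). The controlling bound is hour 20, so staging deploy finishes at 20 + 6 = hour 26.
Load testing cannot start until staging deploy (finishes hour 26, plus 2-hour gap → hour 28); the build (finishes hour 2); smoke testing (finishes hour 21). The controlling bound is hour 28, so load testing finishes at 28 + 2 = hour 30.
For post-deploy verification: load testing (finishes hour 30); smoke testing (finishes hour 21, plus 1-hour gap → hour 22); the build (finishes hour 2). Taking the maximum gives a start of hour 30, and it finishes at 30 + 2 = hour 32.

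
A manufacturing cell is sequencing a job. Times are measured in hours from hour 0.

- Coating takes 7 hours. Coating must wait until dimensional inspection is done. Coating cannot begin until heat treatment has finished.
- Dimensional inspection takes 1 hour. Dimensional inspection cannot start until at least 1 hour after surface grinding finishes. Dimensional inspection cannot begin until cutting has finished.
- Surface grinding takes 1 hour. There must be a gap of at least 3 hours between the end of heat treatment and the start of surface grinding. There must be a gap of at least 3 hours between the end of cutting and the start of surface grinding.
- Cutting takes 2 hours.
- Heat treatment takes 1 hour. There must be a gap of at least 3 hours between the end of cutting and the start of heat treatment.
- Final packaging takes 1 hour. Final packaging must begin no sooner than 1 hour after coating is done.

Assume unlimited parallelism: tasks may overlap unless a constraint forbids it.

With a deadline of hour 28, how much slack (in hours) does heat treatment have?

7

Cutting has no prerequisites, so it starts at hour 0 and finishes at hour 2.
Heat treatment cannot begin until cutting (finishes hour 2, plus 3-hour gap → hour 5). It runs from hour 5 to 5 + 1 = hour 6.

Working backward from the deadline:
Final packaging must finish by hour 28; it takes 1 hour, so it must start by 28 − 1 = hour 27.
Coating must finish before final packaging (must start by hour 27, minus 1-hour gap → hour 26). With a 7-hour duration, coating must start by 26 − 7 = hour 19.
Dimensional inspection must finish before coating (must start by hour 19). With a 1-hour duration, dimensional inspection must start by 19 − 1 = hour 18.
Surface grinding has to be done before dimensional inspection (must start by hour 18, minus 1-hour gap → hour 17). That means finishing by hour 17, i.e. starting by 17 − 1 = hour 16.
Heat treatment feeds surface grinding (must start by hour 16, minus 3-hour gap → hour 13); coating (must start by hour 19). Taking the minimum, heat treatment must finish by hour 13 and start by 13 − 1 = hour 12.
So heat treatment can start as early as hour 5 and as late as hour 12, giving 12 − 5 = 7 hours of slack.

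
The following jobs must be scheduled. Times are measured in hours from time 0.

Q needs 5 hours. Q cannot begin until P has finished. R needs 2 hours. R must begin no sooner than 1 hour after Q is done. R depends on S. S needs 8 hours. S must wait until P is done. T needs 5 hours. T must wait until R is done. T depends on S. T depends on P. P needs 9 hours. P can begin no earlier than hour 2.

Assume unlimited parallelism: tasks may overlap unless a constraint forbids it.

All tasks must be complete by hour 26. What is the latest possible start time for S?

Nothing follows T; the deadline of hour 26 is its only limit. It must start by 26 − 5 = hour 21.
R feeds into T (must start by hour 21); so R must finish by hour 21 and therefore start by hour 19.
S must finish in time for R (must start by hour 19); T (must start by hour 21). The tightest is hour 19, so S must start by 19 − 8 = hour 11.

11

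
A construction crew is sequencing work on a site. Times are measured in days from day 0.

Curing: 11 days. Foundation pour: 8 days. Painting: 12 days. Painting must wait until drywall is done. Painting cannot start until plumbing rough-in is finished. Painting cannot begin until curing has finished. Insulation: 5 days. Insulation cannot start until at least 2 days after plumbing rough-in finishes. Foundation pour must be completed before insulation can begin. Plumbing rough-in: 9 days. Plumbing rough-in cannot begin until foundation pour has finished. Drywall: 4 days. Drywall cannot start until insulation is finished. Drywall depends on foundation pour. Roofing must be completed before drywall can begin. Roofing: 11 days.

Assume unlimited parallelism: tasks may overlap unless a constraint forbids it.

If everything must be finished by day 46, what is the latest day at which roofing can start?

19

To finish by day 46, painting (duration 12) must start no later than day 34.
Drywall feeds into painting (must start by day 34); so drywall must finish by day 34 and therefore start by day 30.
Since drywall (must start by day 30) depends on it, roofing must finish by day 30. Backing off its 11-day duration gives a latest start of day 19.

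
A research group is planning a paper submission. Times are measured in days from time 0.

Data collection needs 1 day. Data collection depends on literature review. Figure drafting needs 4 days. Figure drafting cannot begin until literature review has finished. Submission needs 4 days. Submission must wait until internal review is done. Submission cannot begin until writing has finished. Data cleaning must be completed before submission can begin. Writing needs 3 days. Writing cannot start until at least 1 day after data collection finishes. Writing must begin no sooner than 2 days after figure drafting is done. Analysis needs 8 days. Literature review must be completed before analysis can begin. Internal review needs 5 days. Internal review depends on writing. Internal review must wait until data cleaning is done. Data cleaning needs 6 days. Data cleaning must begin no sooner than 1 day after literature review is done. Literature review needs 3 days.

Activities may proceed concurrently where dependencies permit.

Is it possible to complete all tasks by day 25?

Literature review can start immediately at day 0; it finishes at day 3.
Figure drafting cannot begin until literature review (finishes day 3). It runs from day 3 to 3 + 4 = day 7.
Analysis waits on literature review (finishes day 3), so it starts at day 3 and finishes at 3 + 8 = day 11.
Data cleaning waits on literature review (finishes day 3, plus 1-day gap → day 4), so it starts at day 4 and finishes at 4 + 6 = day 10.
Data collection cannot begin until literature review (finishes day 3). It runs from day 3 to 3 + 1 = day 4.
Writing needs all of data collection (finishes day 4, plus 1-day gap → day 5); figure drafting (finishes day 7, plus 2-day gap → day 9). That puts its earliest start at day 9; it finishes at 9 + 3 = day 12.
Internal review has to wait for writing (finishes day 12); data cleaning (finishes day 10). The latest of these is day 12, so internal review runs day 12 to 12 + 5 = day 17.
For submission: internal review (finishes day 17); writing (finishes day 12); data cleaning (finishes day 10). Taking the maximum gives a start of day 17, and it finishes at 17 + 4 = day 21.
Every task is finished by day 21, which is no later than the deadline of 25, so the schedule is feasible.

Yes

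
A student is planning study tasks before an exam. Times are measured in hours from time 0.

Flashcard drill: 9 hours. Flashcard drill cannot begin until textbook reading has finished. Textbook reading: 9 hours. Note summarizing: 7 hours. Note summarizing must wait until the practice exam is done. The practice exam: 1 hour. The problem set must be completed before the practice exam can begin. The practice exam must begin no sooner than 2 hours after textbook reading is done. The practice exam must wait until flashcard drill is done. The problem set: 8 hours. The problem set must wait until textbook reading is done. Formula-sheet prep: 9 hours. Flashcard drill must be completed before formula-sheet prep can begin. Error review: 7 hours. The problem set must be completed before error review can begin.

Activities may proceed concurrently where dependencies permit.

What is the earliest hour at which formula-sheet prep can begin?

Nothing blocks textbook reading, so it runs from hour 0 to hour 9.
After textbook reading (finishes hour 9), flashcard drill can start at hour 9 and finishes at hour 18.
Formula-sheet prep waits on flashcard drill (finishes hour 18), so the earliest it can start is hour 18.

18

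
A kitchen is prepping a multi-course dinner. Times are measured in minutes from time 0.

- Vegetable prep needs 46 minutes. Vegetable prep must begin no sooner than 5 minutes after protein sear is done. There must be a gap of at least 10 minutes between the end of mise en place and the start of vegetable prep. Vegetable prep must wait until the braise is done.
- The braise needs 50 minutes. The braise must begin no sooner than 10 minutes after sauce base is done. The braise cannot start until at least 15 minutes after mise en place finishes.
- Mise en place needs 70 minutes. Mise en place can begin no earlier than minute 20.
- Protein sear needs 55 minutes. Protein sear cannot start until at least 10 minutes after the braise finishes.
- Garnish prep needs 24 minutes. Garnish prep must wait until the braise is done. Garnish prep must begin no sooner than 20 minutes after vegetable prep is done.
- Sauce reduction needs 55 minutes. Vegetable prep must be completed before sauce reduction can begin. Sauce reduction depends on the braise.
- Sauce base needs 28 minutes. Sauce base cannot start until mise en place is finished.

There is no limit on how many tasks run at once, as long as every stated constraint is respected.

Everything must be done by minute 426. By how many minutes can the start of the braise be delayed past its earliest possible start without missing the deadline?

77

Mise en place waits on its own release at minute 20, so it starts at minute 20 and finishes at 20 + 70 = minute 90.
Sauce base cannot begin until mise en place (finishes minute 90). It runs from minute 90 to 90 + 28 = minute 118.
The braise cannot start until sauce base (finishes minute 118, plus 10-minute gap → minute 128); mise en place (finishes minute 90, plus 15-minute gap → minute 105). The controlling bound is minute 128, so the braise finishes at 128 + 50 = minute 178.

Working backward from the deadline:
Sauce reduction must finish by minute 426; it takes 55 minutes, so it must start by 426 − 55 = minute 371.
Garnish prep has no dependents, so it just needs to finish by minute 426. Starting by 426 − 24 = minute 402 achieves that.
Vegetable prep feeds sauce reduction (must start by minute 371); garnish prep (must start by minute 402, minus 20-minute gap → minute 382). Taking the minimum, vegetable prep must finish by minute 371 and start by 371 − 46 = minute 325.
Protein sear must finish before vegetable prep (must start by minute 325, minus 5-minute gap → minute 320). With a 55-minute duration, protein sear must start by 320 − 55 = minute 265.
The braise must finish in time for protein sear (must start by minute 265, minus 10-minute gap → minute 255); vegetable prep (must start by minute 325); sauce reduction (must start by minute 371); garnish prep (must start by minute 402). The tightest is minute 255, so the braise must start by 255 − 50 = minute 205.
So the braise can start as early as minute 128 and as late as minute 205, giving 205 − 128 = 77 minutes of slack.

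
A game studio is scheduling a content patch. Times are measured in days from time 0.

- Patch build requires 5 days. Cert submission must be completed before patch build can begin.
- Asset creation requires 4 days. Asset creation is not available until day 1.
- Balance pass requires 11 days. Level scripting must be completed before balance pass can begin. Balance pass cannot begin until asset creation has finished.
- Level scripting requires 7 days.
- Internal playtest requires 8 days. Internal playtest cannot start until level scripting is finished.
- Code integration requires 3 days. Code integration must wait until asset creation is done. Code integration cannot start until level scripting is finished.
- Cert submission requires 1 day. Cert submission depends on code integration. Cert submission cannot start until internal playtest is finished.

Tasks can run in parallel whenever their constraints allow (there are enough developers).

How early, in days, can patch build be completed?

Level scripting can start immediately at day 0; it finishes at day 7.
Internal playtest cannot begin until level scripting (finishes day 7). It runs from day 7 to 7 + 8 = day 15.
Asset creation waits on its own release at day 1, so it starts at day 1 and finishes at 1 + 4 = day 5.
Code integration needs all of asset creation (finishes day 5); level scripting (finishes day 7). That puts its earliest start at day 7; it finishes at 7 + 3 = day 10.
Cert submission has to wait for code integration (finishes day 10); internal playtest (finishes day 15). The latest of these is day 15, so cert submission runs day 15 to 15 + 1 = day 16.
Patch build waits on cert submission (finishes day 16), so it starts at day 16 and finishes at 16 + 5 = day 21.

21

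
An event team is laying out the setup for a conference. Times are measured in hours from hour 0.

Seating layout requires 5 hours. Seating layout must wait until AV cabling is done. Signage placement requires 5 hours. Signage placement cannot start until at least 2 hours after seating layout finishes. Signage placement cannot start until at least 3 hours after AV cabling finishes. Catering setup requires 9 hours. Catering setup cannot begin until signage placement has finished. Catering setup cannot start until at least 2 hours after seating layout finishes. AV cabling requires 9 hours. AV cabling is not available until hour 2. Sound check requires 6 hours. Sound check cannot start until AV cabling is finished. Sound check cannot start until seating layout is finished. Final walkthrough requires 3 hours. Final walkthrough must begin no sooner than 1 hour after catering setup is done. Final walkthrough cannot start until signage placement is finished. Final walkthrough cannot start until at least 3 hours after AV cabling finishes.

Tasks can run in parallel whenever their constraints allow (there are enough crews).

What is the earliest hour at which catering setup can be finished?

After its own release at hour 2, AV cabling can start at hour 2 and finishes at hour 11.
Seating layout waits on AV cabling (finishes hour 11), so it starts at hour 11 and finishes at 11 + 5 = hour 16.
Signage placement cannot start until seating layout (finishes hour 16, plus 2-hour gap → hour 18); AV cabling (finishes hour 11, plus 3-hour gap → hour 14). The controlling bound is hour 18, so signage placement finishes at 18 + 5 = hour 23.
Catering setup cannot start until signage placement (finishes hour 23); seating layout (finishes hour 16, plus 2-hour gap → hour 18). The controlling bound is hour 23, so catering setup finishes at 23 + 9 = hour 32.

32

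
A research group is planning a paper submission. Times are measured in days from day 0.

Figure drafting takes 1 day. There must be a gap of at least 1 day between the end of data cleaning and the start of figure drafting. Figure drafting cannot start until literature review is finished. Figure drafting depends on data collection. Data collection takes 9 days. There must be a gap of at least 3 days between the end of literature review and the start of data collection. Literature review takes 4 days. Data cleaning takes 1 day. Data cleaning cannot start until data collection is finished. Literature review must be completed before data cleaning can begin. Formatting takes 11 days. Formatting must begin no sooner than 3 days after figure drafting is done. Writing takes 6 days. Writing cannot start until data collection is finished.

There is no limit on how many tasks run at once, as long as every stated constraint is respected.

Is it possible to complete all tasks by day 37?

Yes

Literature review can start immediately at day 0; it finishes at day 4.
Data collection waits on literature review (finishes day 4, plus 3-day gap → day 7), so it starts at day 7 and finishes at 7 + 9 = day 16.
Writing cannot begin until data collection (finishes day 16). It runs from day 16 to 16 + 6 = day 22.
Data cleaning cannot start until data collection (finishes day 16); literature review (finishes day 4). The controlling bound is day 16, so data cleaning finishes at 16 + 1 = day 17.
Figure drafting needs all of data cleaning (finishes day 17, plus 1-day gap → day 18); literature review (finishes day 4); data collection (finishes day 16). That puts its earliest start at day 18; it finishes at 18 + 1 = day 19.
Formatting waits on figure drafting (finishes day 19, plus 3-day gap → day 22), so it starts at day 22 and finishes at 22 + 11 = day 33.
Every task is finished by day 33, which is no later than the deadline of 37, so the schedule is feasible.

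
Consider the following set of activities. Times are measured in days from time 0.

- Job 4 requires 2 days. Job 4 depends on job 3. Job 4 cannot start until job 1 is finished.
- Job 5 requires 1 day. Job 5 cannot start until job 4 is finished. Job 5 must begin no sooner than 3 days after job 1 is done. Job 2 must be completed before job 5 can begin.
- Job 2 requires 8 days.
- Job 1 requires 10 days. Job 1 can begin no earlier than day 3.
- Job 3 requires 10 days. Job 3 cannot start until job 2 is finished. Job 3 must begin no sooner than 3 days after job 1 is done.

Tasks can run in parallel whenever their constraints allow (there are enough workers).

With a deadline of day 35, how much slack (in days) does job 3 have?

Nothing blocks job 2, so it runs from day 0 to day 8.
Job 1 cannot begin until its own release at day 3. It runs from day 3 to 3 + 10 = day 13.
For job 3: job 2 (finishes day 8); job 1 (finishes day 13, plus 3-day gap → day 16). Taking the maximum gives a start of day 16, and it finishes at 16 + 10 = day 26.

Working backward from the deadline:
Job 5 must finish by day 35; it takes 1 day, so it must start by 35 − 1 = day 34.
Job 4 has to be done before job 5 (must start by day 34). That means finishing by day 34, i.e. starting by 34 − 2 = day 32.
Job 3 has to be done before job 4 (must start by day 32). That means finishing by day 32, i.e. starting by 32 − 10 = day 22.
So job 3 can start as early as day 16 and as late as day 22, giving 22 − 16 = 6 days of slack.

6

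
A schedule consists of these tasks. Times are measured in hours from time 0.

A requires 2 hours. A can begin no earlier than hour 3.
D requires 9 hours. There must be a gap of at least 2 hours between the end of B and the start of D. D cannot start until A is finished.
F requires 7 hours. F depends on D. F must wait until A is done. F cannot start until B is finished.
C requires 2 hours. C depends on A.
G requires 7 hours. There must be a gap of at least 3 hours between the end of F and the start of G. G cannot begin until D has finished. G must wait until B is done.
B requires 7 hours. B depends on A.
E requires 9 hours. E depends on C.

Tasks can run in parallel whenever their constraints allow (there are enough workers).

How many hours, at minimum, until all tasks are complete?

A cannot begin until its own release at hour 3. It runs from hour 3 to 3 + 2 = hour 5.
C waits on A (finishes hour 5), so it starts at hour 5 and finishes at 5 + 2 = hour 7.
E cannot begin until C (finishes hour 7). It runs from hour 7 to 7 + 9 = hour 16.
After A (finishes hour 5), B can start at hour 5 and finishes at hour 12.
D cannot start until B (finishes hour 12, plus 2-hour gap → hour 14); A (finishes hour 5). The controlling bound is hour 14, so D finishes at 14 + 9 = hour 23.
F cannot start until D (finishes hour 23); A (finishes hour 5); B (finishes hour 12). The controlling bound is hour 23, so F finishes at 23 + 7 = hour 30.
G has to wait for F (finishes hour 30, plus 3-hour gap → hour 33); D (finishes hour 23); B (finishes hour 12). The latest of these is hour 33, so G runs hour 33 to 33 + 7 = hour 40.
All tasks are finished once the last one completes. Finish times: A at 5, B at 12, C at 7, D at 23, E at 16, F at 30, G at 40. The latest is hour 40.

40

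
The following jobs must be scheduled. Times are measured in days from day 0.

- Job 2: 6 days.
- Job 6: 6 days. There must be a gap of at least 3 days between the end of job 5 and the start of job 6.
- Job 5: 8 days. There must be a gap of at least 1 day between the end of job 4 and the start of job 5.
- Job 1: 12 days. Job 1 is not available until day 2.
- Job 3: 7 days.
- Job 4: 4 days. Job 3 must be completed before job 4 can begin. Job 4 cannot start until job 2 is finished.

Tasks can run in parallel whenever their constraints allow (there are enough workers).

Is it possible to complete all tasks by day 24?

No

Job 3 has no prerequisites, so it starts at day 0 and finishes at day 7.
Job 2 can start immediately at day 0; it finishes at day 6.
Job 4 needs all of job 3 (finishes day 7); job 2 (finishes day 6). That puts its earliest start at day 7; it finishes at 7 + 4 = day 11.
After job 4 (finishes day 11, plus 1-day gap → day 12), job 5 can start at day 12 and finishes at day 20.
Job 6 cannot begin until job 5 (finishes day 20, plus 3-day gap → day 23). It runs from day 23 to 23 + 6 = day 29.
After its own release at day 2, job 1 can start at day 2 and finishes at day 14.
The earliest everything can be done is day 29, which is after the deadline of 24, so it is not possible.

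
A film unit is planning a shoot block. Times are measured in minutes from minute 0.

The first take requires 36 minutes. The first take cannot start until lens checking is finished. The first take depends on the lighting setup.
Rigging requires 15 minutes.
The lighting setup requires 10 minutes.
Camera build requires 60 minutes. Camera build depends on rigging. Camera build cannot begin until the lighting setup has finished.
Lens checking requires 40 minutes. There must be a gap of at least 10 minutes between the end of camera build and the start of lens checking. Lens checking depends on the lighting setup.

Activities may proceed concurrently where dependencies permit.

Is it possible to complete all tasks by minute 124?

Nothing blocks the lighting setup, so it runs from minute 0 to minute 10.
Nothing blocks rigging, so it runs from minute 0 to minute 15.
Camera build needs all of rigging (finishes minute 15); the lighting setup (finishes minute 10). That puts its earliest start at minute 15; it finishes at 15 + 60 = minute 75.
Lens checking cannot start until camera build (finishes minute 75, plus 10-minute gap → minute 85); the lighting setup (finishes minute 10). The controlling bound is minute 85, so lens checking finishes at 85 + 40 = minute 125.
For the first take: lens checking (finishes minute 125); the lighting setup (finishes minute 10). Taking the maximum gives a start of minute 125, and it finishes at 125 + 36 = minute 161.
The earliest everything can be done is minute 161, which is after the deadline of 124, so it is not possible.

No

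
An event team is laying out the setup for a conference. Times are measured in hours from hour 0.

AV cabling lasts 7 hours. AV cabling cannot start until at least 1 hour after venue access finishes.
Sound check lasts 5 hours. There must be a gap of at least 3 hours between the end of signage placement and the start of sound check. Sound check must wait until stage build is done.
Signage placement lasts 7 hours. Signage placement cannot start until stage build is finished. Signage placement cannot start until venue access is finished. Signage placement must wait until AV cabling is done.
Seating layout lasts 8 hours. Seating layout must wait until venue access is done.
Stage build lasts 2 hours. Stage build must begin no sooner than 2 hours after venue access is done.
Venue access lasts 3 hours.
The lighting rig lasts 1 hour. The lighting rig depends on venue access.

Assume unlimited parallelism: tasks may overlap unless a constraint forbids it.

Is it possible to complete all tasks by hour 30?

Yes

Venue access can start immediately at hour 0; it finishes at hour 3.
Seating layout waits on venue access (finishes hour 3), so it starts at hour 3 and finishes at 3 + 8 = hour 11.
AV cabling cannot begin until venue access (finishes hour 3, plus 1-hour gap → hour 4). It runs from hour 4 to 4 + 7 = hour 11.
After venue access (finishes hour 3), the lighting rig can start at hour 3 and finishes at hour 4.
Stage build cannot begin until venue access (finishes hour 3, plus 2-hour gap → hour 5). It runs from hour 5 to 5 + 2 = hour 7.
Signage placement cannot start until stage build (finishes hour 7); venue access (finishes hour 3); AV cabling (finishes hour 11). The controlling bound is hour 11, so signage placement finishes at 11 + 7 = hour 18.
Sound check needs all of signage placement (finishes hour 18, plus 3-hour gap → hour 21); stage build (finishes hour 7). That puts its earliest start at hour 21; it finishes at 21 + 5 = hour 26.
Every task is finished by hour 26, which is no later than the deadline of 30, so the schedule is feasible.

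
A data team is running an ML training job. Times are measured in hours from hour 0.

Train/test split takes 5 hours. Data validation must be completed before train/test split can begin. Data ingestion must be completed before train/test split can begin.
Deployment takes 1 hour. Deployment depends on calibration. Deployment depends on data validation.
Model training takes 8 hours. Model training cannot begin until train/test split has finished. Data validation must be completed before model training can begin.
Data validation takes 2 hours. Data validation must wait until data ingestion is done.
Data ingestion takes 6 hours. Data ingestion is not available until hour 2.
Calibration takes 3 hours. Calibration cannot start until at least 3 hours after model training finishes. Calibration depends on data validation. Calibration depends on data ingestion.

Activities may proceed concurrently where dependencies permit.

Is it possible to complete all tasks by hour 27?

No

Data ingestion waits on its own release at hour 2, so it starts at hour 2 and finishes at 2 + 6 = hour 8.
Data validation waits on data ingestion (finishes hour 8), so it starts at hour 8 and finishes at 8 + 2 = hour 10.
For train/test split: data validation (finishes hour 10); data ingestion (finishes hour 8). Taking the maximum gives a start of hour 10, and it finishes at 10 + 5 = hour 15.
Model training cannot start until train/test split (finishes hour 15); data validation (finishes hour 10). The controlling bound is hour 15, so model training finishes at 15 + 8 = hour 23.
Calibration needs all of model training (finishes hour 23, plus 3-hour gap → hour 26); data validation (finishes hour 10); data ingestion (finishes hour 8). That puts its earliest start at hour 26; it finishes at 26 + 3 = hour 29.
For deployment: calibration (finishes hour 29); data validation (finishes hour 10). Taking the maximum gives a start of hour 29, and it finishes at 29 + 1 = hour 30.
The earliest everything can be done is hour 30, which is after the deadline of 27, so it is not possible.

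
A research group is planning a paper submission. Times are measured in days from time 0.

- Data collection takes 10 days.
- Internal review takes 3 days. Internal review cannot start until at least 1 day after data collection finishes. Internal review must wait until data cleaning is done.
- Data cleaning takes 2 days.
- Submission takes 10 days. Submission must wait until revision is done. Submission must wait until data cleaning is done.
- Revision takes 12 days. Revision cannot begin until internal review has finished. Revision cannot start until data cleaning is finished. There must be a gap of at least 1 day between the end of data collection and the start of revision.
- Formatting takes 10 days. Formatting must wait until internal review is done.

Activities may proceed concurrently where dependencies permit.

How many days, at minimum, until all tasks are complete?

36

Nothing blocks data cleaning, so it runs from day 0 to day 2.
Nothing blocks data collection, so it runs from day 0 to day 10.
For internal review: data collection (finishes day 10, plus 1-day gap → day 11); data cleaning (finishes day 2). Taking the maximum gives a start of day 11, and it finishes at 11 + 3 = day 14.
Formatting waits on internal review (finishes day 14), so it starts at day 14 and finishes at 14 + 10 = day 24.
Revision needs all of internal review (finishes day 14); data cleaning (finishes day 2); data collection (finishes day 10, plus 1-day gap → day 11). That puts its earliest start at day 14; it finishes at 14 + 12 = day 26.
For submission: revision (finishes day 26); data cleaning (finishes day 2). Taking the maximum gives a start of day 26, and it finishes at 26 + 10 = day 36.
All tasks are finished once the last one completes. Finish times: Data collection at 10, Data cleaning at 2, Internal review at 14, Revision at 26, Formatting at 24, Submission at 36. The latest is day 36.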